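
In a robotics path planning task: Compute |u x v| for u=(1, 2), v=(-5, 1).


|u x v| = |1*1 - 2*(-5)|
= |1 - (-10)| = 11

11


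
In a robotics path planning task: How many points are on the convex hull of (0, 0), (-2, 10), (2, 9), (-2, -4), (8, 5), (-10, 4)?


Convex hull vertices (CCW): (-10, 4), (-2, -4), (8, 5), (2, 9), (-2, 10)
Count = 5

5


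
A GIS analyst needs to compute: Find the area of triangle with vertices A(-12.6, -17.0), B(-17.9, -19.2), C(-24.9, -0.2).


Area = |x_A(y_B-y_C) + x_B(y_C-y_A) + x_C(y_A-y_B)|/2
= |239.4 + (-300.72) + (-54.78)|/2
= 116.1/2 = 58.05

58.05


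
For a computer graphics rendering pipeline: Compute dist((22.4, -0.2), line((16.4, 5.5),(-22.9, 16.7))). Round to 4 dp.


|cross product| = 156.81
|line direction| = sqrt(1669.93) = 40.8648
Distance = 156.81/sqrt(1669.93) = 3.8373

3.8373


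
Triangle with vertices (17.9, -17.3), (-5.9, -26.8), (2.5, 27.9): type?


Side lengths squared: AB^2=656.69, BC^2=3062.65, CA^2=2280.2
Sorted: [656.69, 2280.2, 3062.65]
By sides: Scalene, By angles: Obtuse

Scalene, Obtuse


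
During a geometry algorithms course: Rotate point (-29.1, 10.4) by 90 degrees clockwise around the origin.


90° CW: (x,y) -> (y, -x)
(-29.1,10.4) -> (10.4, 29.1)

(10.4, 29.1)


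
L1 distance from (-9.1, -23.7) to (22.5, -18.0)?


|(-9.1)-22.5| + |(-23.7)-(-18)| = 31.6 + 5.7 = 37.3

37.3


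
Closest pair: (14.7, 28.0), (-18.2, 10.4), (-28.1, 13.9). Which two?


d(P0,P1) = 37.3118, d(P0,P2) = 45.0627, d(P1,P2) = 10.5005
Closest: P1 and P2

Closest pair: (-18.2, 10.4) and (-28.1, 13.9), distance = 10.5005


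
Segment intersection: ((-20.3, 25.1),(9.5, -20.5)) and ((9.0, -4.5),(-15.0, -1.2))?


Cross products: d1=-613.71, d2=382.35, d3=454, d4=-542.06
d1*d2 < 0 and d3*d4 < 0? yes

Yes, they intersect


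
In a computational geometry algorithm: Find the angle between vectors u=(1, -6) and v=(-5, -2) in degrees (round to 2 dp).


u.v = 7, |u| = sqrt(37) = 6.0828, |v| = sqrt(29) = 5.3852
cos(theta) = u.v/(|u||v|) = 7/sqrt(1073) = 0.213697
theta = acos(0.213697) = 77.66 degrees

77.66 degrees


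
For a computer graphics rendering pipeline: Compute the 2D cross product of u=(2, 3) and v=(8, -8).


u x v = u_x*v_y - u_y*v_x = 2*(-8) - 3*8
= (-16) - 24 = -40

-40


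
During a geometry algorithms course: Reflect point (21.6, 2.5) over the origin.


Reflection over origin: (x,y) -> (-x,-y)
(21.6, 2.5) -> (-21.6, -2.5)

(-21.6, -2.5)


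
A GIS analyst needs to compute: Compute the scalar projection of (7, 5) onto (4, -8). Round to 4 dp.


u.v = -12, |v| = sqrt(80) = 8.9443
Scalar projection = u.v / |v| = -12 / sqrt(80) = -1.3416

-1.3416


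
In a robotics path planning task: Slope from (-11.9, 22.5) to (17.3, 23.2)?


slope = (y2-y1)/(x2-x1) = (23.2-22.5)/(17.3-(-11.9)) = 0.7/29.2 = 0.024

0.024


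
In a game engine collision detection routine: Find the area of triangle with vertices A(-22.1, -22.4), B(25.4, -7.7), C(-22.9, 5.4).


Area = |x_A(y_B-y_C) + x_B(y_C-y_A) + x_C(y_A-y_B)|/2
= |289.51 + 706.12 + 336.63|/2
= 1332.26/2 = 666.13

666.13


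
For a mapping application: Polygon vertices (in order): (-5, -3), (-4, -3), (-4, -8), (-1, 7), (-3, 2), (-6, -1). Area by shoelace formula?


Shoelace sum: ((-5)*(-3) - (-4)*(-3)) + ((-4)*(-8) - (-4)*(-3)) + ((-4)*7 - (-1)*(-8)) + ((-1)*2 - (-3)*7) + ((-3)*(-1) - (-6)*2) + ((-6)*(-3) - (-5)*(-1))
= 34
Area = |34|/2 = 17

17


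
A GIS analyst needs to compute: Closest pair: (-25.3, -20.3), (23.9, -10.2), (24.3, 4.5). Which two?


d(P0,P1) = 50.226, d(P0,P2) = 55.4545, d(P1,P2) = 14.7054
Closest: P1 and P2

Closest pair: (23.9, -10.2) and (24.3, 4.5), distance = 14.7054


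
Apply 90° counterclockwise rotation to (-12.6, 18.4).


90° CCW: (x,y) -> (-y, x)
(-12.6,18.4) -> (-18.4, -12.6)

(-18.4, -12.6)


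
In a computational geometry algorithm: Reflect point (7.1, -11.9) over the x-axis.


Reflection over x-axis: (x,y) -> (x,-y)
(7.1, -11.9) -> (7.1, 11.9)

(7.1, 11.9)


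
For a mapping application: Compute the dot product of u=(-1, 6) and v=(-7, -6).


u . v = u_x*v_x + u_y*v_y = (-1)*(-7) + 6*(-6)
= 7 + (-36) = -29

-29


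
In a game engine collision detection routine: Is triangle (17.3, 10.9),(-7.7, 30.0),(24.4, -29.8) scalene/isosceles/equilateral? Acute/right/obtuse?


Side lengths squared: AB^2=989.81, BC^2=4606.45, CA^2=1706.9
Sorted: [989.81, 1706.9, 4606.45]
By sides: Scalene, By angles: Obtuse

Scalene, Obtuse


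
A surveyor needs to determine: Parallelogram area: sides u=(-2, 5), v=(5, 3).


|u x v| = |(-2)*3 - 5*5|
= |(-6) - 25| = 31

31


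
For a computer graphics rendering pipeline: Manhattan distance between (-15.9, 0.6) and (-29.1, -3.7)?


|(-15.9)-(-29.1)| + |0.6-(-3.7)| = 13.2 + 4.3 = 17.5

17.5


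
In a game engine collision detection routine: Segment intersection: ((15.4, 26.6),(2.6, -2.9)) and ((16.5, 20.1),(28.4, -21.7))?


Cross products: d1=31.37, d2=-854.72, d3=115.65, d4=1001.74
d1*d2 < 0 and d3*d4 < 0? no

No, they don't intersect


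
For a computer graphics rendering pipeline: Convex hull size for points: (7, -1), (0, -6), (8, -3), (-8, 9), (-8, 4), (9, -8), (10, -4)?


Convex hull vertices (CCW): (-8, 4), (0, -6), (9, -8), (10, -4), (7, -1), (-8, 9)
Count = 6

6


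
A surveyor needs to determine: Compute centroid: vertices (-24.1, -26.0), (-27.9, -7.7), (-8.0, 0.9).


Centroid = ((x_A+x_B+x_C)/3, (y_A+y_B+y_C)/3)
= (((-24.1)+(-27.9)+(-8))/3, ((-26)+(-7.7)+0.9)/3)
= (-20, -10.9333)

(-20, -10.9333)


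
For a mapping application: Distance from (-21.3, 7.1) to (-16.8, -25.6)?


dx=4.5, dy=-32.7
d^2 = 4.5^2 + (-32.7)^2 = 1089.54
d = sqrt(1089.54) = 33.0082

33.0082


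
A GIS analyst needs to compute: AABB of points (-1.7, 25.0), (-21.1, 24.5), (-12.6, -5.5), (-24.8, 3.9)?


x range: [-24.8, -1.7]
y range: [-5.5, 25]
Bounding box: (-24.8,-5.5) to (-1.7,25)

(-24.8,-5.5) to (-1.7,25)


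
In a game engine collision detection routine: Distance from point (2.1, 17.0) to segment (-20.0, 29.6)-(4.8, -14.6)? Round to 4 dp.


Project P onto AB: t = 0.4302 (clamped to [0,1])
Closest point on segment: (-9.3315, 10.586)
Distance: 13.108

13.108


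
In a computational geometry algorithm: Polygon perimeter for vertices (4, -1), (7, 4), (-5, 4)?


Sides: (4, -1)->(7, 4): sqrt(34) = 5.830952, (7, 4)->(-5, 4): sqrt(144) = 12, (-5, 4)->(4, -1): sqrt(106) = 10.29563
Sum = 28.126582
Perimeter = 28.1266

28.1266


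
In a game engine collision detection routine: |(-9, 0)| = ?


|u| = sqrt((-9)^2 + 0^2) = sqrt(81) = 9

9


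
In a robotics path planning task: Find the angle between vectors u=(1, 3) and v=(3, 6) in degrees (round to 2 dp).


u.v = 21, |u| = sqrt(10) = 3.1623, |v| = sqrt(45) = 6.7082
cos(theta) = u.v/(|u||v|) = 21/sqrt(450) = 0.989949
theta = acos(0.989949) = 8.13 degrees

8.13 degrees


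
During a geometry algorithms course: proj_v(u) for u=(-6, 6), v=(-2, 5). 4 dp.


u.v = 42, |v| = sqrt(29) = 5.3852
Scalar projection = u.v / |v| = 42 / sqrt(29) = 7.7992

7.7992


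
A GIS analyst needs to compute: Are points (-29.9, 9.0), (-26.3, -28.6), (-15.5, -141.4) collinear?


Cross product: ((-26.3)-(-29.9))*((-141.4)-9) - ((-28.6)-9)*((-15.5)-(-29.9))
= 0

Yes, collinear


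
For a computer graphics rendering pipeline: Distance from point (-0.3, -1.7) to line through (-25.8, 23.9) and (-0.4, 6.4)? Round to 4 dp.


|cross product| = 203.99
|line direction| = sqrt(951.41) = 30.8449
Distance = 203.99/sqrt(951.41) = 6.6134

6.6134


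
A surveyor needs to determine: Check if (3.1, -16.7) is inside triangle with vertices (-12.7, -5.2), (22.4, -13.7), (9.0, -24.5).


Cross products: AB x AP = -269.35, BC x BP = -168.24, CA x CP = -55.39
All same sign? yes

Yes, inside


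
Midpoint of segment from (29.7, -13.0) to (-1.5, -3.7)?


M = ((29.7+(-1.5))/2, ((-13)+(-3.7))/2)
= (14.1, -8.35)

(14.1, -8.35)


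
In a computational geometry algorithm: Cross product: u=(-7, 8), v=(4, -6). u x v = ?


u x v = u_x*v_y - u_y*v_x = (-7)*(-6) - 8*4
= 42 - 32 = 10

10


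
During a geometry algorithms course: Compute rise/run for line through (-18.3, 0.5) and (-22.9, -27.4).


slope = (y2-y1)/(x2-x1) = ((-27.4)-0.5)/((-22.9)-(-18.3)) = (-27.9)/(-4.6) = 6.0652

6.0652


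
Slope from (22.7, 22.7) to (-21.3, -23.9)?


slope = (y2-y1)/(x2-x1) = ((-23.9)-22.7)/((-21.3)-22.7) = (-46.6)/(-44) = 1.0591

1.0591


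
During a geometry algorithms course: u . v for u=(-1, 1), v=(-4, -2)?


u . v = u_x*v_x + u_y*v_y = (-1)*(-4) + 1*(-2)
= 4 + (-2) = 2

2


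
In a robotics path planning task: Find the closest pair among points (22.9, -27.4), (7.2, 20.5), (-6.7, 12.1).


d(P0,P1) = 50.4073, d(P0,P2) = 49.36, d(P1,P2) = 16.241
Closest: P1 and P2

Closest pair: (7.2, 20.5) and (-6.7, 12.1), distance = 16.241


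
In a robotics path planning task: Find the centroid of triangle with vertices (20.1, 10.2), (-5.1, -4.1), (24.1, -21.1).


Centroid = ((x_A+x_B+x_C)/3, (y_A+y_B+y_C)/3)
= ((20.1+(-5.1)+24.1)/3, (10.2+(-4.1)+(-21.1))/3)
= (13.0333, -5)

(13.0333, -5)


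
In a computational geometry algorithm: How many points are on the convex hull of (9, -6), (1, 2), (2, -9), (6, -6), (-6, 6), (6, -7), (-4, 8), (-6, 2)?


Convex hull vertices (CCW): (-6, 2), (2, -9), (9, -6), (-4, 8), (-6, 6)
Count = 5

5


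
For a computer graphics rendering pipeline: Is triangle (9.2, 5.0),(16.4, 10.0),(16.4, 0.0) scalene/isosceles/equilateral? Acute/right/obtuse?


Side lengths squared: AB^2=76.84, BC^2=100, CA^2=76.84
Sorted: [76.84, 76.84, 100]
By sides: Isosceles, By angles: Acute

Isosceles, Acute


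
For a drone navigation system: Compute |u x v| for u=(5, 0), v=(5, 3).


|u x v| = |5*3 - 0*5|
= |15 - 0| = 15

15


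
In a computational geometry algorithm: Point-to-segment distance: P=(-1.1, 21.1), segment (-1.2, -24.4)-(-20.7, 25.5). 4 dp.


Project P onto AB: t = 0.7903 (clamped to [0,1])
Closest point on segment: (-16.6118, 15.0383)
Distance: 16.6541

16.6541


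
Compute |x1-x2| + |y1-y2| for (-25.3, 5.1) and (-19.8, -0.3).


|(-25.3)-(-19.8)| + |5.1-(-0.3)| = 5.5 + 5.4 = 10.9

10.9


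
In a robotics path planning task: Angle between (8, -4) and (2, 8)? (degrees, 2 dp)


u.v = -16, |u| = sqrt(80) = 8.9443, |v| = sqrt(68) = 8.2462
cos(theta) = u.v/(|u||v|) = -16/sqrt(5440) = -0.21693
theta = acos(-0.21693) = 102.53 degrees

102.53 degrees


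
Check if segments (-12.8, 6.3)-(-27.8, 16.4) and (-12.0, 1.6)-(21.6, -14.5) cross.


Cross products: d1=145.04, d2=242.9, d3=62.42, d4=-35.44
d1*d2 < 0 and d3*d4 < 0? no

No, they don't intersect


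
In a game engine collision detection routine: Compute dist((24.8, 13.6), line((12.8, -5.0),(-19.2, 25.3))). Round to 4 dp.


|cross product| = 958.8
|line direction| = sqrt(1942.09) = 44.0692
Distance = 958.8/sqrt(1942.09) = 21.7567

21.7567


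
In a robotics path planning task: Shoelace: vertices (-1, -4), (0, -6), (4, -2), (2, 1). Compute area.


Shoelace sum: ((-1)*(-6) - 0*(-4)) + (0*(-2) - 4*(-6)) + (4*1 - 2*(-2)) + (2*(-4) - (-1)*1)
= 31
Area = |31|/2 = 15.5

15.5


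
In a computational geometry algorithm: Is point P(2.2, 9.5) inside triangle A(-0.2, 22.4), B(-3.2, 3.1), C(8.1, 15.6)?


Cross products: AB x AP = 85.02, BC x BP = 4.82, CA x CP = 90.75
All same sign? yes

Yes, inside


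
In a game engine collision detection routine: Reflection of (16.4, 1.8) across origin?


Reflection over origin: (x,y) -> (-x,-y)
(16.4, 1.8) -> (-16.4, -1.8)

(-16.4, -1.8)


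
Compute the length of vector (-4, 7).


|u| = sqrt((-4)^2 + 7^2) = sqrt(65) = 8.0623

8.0623


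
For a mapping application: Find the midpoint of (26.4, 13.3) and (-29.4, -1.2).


M = ((26.4+(-29.4))/2, (13.3+(-1.2))/2)
= (-1.5, 6.05)

(-1.5, 6.05)


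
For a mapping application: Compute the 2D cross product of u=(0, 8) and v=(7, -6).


u x v = u_x*v_y - u_y*v_x = 0*(-6) - 8*7
= 0 - 56 = -56

-56


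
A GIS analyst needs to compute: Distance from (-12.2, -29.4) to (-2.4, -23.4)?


dx=9.8, dy=6
d^2 = 9.8^2 + 6^2 = 132.04
d = sqrt(132.04) = 11.4909

11.4909


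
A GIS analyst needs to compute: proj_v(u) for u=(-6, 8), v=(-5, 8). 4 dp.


u.v = 94, |v| = sqrt(89) = 9.434
Scalar projection = u.v / |v| = 94 / sqrt(89) = 9.964

9.964


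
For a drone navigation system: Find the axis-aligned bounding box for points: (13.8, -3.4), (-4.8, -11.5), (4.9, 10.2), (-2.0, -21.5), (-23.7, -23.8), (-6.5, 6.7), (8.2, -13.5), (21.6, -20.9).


x range: [-23.7, 21.6]
y range: [-23.8, 10.2]
Bounding box: (-23.7,-23.8) to (21.6,10.2)

(-23.7,-23.8) to (21.6,10.2)


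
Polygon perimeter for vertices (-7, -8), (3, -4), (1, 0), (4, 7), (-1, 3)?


Sides: (-7, -8)->(3, -4): sqrt(116) = 10.77033, (3, -4)->(1, 0): sqrt(20) = 4.472136, (1, 0)->(4, 7): sqrt(58) = 7.615773, (4, 7)->(-1, 3): sqrt(41) = 6.403124, (-1, 3)->(-7, -8): sqrt(157) = 12.529964
Sum = 41.791327
Perimeter = 41.7913

41.7913


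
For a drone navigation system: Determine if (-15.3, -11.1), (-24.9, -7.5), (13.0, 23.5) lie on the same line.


Cross product: ((-24.9)-(-15.3))*(23.5-(-11.1)) - ((-7.5)-(-11.1))*(13-(-15.3))
= -434.04

No, not collinear


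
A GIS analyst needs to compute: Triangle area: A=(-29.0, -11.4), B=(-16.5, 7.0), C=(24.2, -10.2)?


Area = |x_A(y_B-y_C) + x_B(y_C-y_A) + x_C(y_A-y_B)|/2
= |(-498.8) + (-19.8) + (-445.28)|/2
= 963.88/2 = 481.94

481.94


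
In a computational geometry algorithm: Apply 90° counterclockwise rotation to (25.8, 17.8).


90° CCW: (x,y) -> (-y, x)
(25.8,17.8) -> (-17.8, 25.8)

(-17.8, 25.8)


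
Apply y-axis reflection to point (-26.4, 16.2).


Reflection over y-axis: (x,y) -> (-x,y)
(-26.4, 16.2) -> (26.4, 16.2)

(26.4, 16.2)


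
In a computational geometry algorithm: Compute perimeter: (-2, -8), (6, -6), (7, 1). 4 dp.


Sides: (-2, -8)->(6, -6): sqrt(68) = 8.246211, (6, -6)->(7, 1): sqrt(50) = 7.071068, (7, 1)->(-2, -8): sqrt(162) = 12.727922
Sum = 28.045201
Perimeter = 28.0452

28.0452


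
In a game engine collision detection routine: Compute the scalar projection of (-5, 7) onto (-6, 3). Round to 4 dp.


u.v = 51, |v| = sqrt(45) = 6.7082
Scalar projection = u.v / |v| = 51 / sqrt(45) = 7.6026

7.6026


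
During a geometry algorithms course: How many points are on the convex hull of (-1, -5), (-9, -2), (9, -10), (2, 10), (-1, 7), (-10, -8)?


Convex hull vertices (CCW): (-10, -8), (9, -10), (2, 10), (-1, 7), (-9, -2)
Count = 5

5


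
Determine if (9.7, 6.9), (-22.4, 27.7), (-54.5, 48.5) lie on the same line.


Cross product: ((-22.4)-9.7)*(48.5-6.9) - (27.7-6.9)*((-54.5)-9.7)
= 0

Yes, collinear


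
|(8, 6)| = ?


|u| = sqrt(8^2 + 6^2) = sqrt(100) = 10

10


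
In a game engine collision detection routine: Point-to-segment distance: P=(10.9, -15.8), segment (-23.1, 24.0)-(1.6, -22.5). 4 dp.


Project P onto AB: t = 0.9705 (clamped to [0,1])
Closest point on segment: (0.8709, -21.1273)
Distance: 11.3562

11.3562


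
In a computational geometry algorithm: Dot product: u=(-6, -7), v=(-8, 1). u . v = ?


u . v = u_x*v_x + u_y*v_y = (-6)*(-8) + (-7)*1
= 48 + (-7) = 41

41


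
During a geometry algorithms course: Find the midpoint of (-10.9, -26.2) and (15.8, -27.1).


M = (((-10.9)+15.8)/2, ((-26.2)+(-27.1))/2)
= (2.45, -26.65)

(2.45, -26.65)


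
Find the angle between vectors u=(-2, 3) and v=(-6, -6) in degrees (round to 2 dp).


u.v = -6, |u| = sqrt(13) = 3.6056, |v| = sqrt(72) = 8.4853
cos(theta) = u.v/(|u||v|) = -6/sqrt(936) = -0.196116
theta = acos(-0.196116) = 101.31 degrees

101.31 degrees


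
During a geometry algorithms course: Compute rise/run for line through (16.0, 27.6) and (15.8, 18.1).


slope = (y2-y1)/(x2-x1) = (18.1-27.6)/(15.8-16) = (-9.5)/(-0.2) = 47.5

47.5


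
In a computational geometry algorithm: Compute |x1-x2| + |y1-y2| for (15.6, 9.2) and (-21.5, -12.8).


|15.6-(-21.5)| + |9.2-(-12.8)| = 37.1 + 22 = 59.1

59.1


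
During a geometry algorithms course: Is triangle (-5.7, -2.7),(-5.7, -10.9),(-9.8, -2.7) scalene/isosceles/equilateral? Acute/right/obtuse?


Side lengths squared: AB^2=67.24, BC^2=84.05, CA^2=16.81
Sorted: [16.81, 67.24, 84.05]
By sides: Scalene, By angles: Right

Scalene, Right


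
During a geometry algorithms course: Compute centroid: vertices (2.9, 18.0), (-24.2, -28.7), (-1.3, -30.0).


Centroid = ((x_A+x_B+x_C)/3, (y_A+y_B+y_C)/3)
= ((2.9+(-24.2)+(-1.3))/3, (18+(-28.7)+(-30))/3)
= (-7.5333, -13.5667)

(-7.5333, -13.5667)


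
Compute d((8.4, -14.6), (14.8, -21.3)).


dx=6.4, dy=-6.7
d^2 = 6.4^2 + (-6.7)^2 = 85.85
d = sqrt(85.85) = 9.2655

9.2655


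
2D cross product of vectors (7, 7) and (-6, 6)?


u x v = u_x*v_y - u_y*v_x = 7*6 - 7*(-6)
= 42 - (-42) = 84

84


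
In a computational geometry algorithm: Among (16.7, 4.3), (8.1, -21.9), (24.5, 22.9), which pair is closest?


d(P0,P1) = 27.5754, d(P0,P2) = 20.1693, d(P1,P2) = 47.7074
Closest: P0 and P2

Closest pair: (16.7, 4.3) and (24.5, 22.9), distance = 20.1693


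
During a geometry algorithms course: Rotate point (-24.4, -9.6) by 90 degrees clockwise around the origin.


90° CW: (x,y) -> (y, -x)
(-24.4,-9.6) -> (-9.6, 24.4)

(-9.6, 24.4)


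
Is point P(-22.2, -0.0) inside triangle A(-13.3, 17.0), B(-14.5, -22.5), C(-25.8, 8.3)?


Cross products: AB x AP = -331.15, BC x BP = -17.09, CA x CP = -135.07
All same sign? yes

Yes, inside


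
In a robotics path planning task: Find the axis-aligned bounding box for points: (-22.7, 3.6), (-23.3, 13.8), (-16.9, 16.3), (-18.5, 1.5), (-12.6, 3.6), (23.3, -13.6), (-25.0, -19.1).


x range: [-25, 23.3]
y range: [-19.1, 16.3]
Bounding box: (-25,-19.1) to (23.3,16.3)

(-25,-19.1) to (23.3,16.3)


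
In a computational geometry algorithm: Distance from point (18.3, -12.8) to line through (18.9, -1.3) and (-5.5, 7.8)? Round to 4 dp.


|cross product| = 286.06
|line direction| = sqrt(678.17) = 26.0417
Distance = 286.06/sqrt(678.17) = 10.9847

10.9847


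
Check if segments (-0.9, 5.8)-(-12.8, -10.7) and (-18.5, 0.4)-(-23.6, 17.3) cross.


Cross products: d1=-324.98, d2=-39.72, d3=-226.14, d4=-511.4
d1*d2 < 0 and d3*d4 < 0? no

No, they don't intersect


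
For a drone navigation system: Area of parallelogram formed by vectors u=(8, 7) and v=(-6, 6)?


|u x v| = |8*6 - 7*(-6)|
= |48 - (-42)| = 90

90


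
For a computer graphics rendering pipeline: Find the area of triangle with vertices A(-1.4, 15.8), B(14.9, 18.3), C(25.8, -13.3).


Area = |x_A(y_B-y_C) + x_B(y_C-y_A) + x_C(y_A-y_B)|/2
= |(-44.24) + (-433.59) + (-64.5)|/2
= 542.33/2 = 271.165

271.165


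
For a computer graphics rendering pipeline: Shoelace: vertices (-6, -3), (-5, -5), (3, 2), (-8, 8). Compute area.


Shoelace sum: ((-6)*(-5) - (-5)*(-3)) + ((-5)*2 - 3*(-5)) + (3*8 - (-8)*2) + ((-8)*(-3) - (-6)*8)
= 132
Area = |132|/2 = 66

66


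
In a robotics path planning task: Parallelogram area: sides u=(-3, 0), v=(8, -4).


|u x v| = |(-3)*(-4) - 0*8|
= |12 - 0| = 12

12


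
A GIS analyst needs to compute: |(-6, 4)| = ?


|u| = sqrt((-6)^2 + 4^2) = sqrt(52) = 7.2111

7.2111


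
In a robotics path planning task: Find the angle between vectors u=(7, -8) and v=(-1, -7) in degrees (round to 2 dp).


u.v = 49, |u| = sqrt(113) = 10.6301, |v| = sqrt(50) = 7.0711
cos(theta) = u.v/(|u||v|) = 49/sqrt(5650) = 0.651886
theta = acos(0.651886) = 49.32 degrees

49.32 degrees


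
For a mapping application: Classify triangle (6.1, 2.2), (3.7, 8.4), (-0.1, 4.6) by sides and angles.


Side lengths squared: AB^2=44.2, BC^2=28.88, CA^2=44.2
Sorted: [28.88, 44.2, 44.2]
By sides: Isosceles, By angles: Acute

Isosceles, Acute


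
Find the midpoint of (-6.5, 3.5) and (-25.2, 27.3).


M = (((-6.5)+(-25.2))/2, (3.5+27.3)/2)
= (-15.85, 15.4)

(-15.85, 15.4)


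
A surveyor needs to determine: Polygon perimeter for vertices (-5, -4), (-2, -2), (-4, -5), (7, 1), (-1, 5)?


Sides: (-5, -4)->(-2, -2): sqrt(13) = 3.605551, (-2, -2)->(-4, -5): sqrt(13) = 3.605551, (-4, -5)->(7, 1): sqrt(157) = 12.529964, (7, 1)->(-1, 5): sqrt(80) = 8.944272, (-1, 5)->(-5, -4): sqrt(97) = 9.848858
Sum = 38.534196
Perimeter = 38.5342

38.5342


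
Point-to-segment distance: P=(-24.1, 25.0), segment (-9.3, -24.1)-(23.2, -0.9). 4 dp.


Project P onto AB: t = 0.4127 (clamped to [0,1])
Closest point on segment: (4.1143, -14.5243)
Distance: 48.5614

48.5614


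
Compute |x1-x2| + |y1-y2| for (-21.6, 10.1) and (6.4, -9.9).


|(-21.6)-6.4| + |10.1-(-9.9)| = 28 + 20 = 48

48


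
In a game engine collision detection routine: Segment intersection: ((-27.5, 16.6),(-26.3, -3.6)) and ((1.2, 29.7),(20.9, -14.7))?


Cross products: d1=-1532.35, d2=-1877.01, d3=595.46, d4=940.12
d1*d2 < 0 and d3*d4 < 0? no

No, they don't intersect


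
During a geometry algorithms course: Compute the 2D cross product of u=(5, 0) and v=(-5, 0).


u x v = u_x*v_y - u_y*v_x = 5*0 - 0*(-5)
= 0 - 0 = 0

0


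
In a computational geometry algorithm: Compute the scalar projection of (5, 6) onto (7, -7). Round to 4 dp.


u.v = -7, |v| = sqrt(98) = 9.8995
Scalar projection = u.v / |v| = -7 / sqrt(98) = -0.7071

-0.7071


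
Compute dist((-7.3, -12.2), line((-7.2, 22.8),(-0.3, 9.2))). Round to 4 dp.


|cross product| = 242.86
|line direction| = sqrt(232.57) = 15.2502
Distance = 242.86/sqrt(232.57) = 15.925

15.925


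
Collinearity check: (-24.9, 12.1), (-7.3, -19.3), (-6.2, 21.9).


Cross product: ((-7.3)-(-24.9))*(21.9-12.1) - ((-19.3)-12.1)*((-6.2)-(-24.9))
= 759.66

No, not collinear


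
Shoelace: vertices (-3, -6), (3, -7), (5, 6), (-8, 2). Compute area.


Shoelace sum: ((-3)*(-7) - 3*(-6)) + (3*6 - 5*(-7)) + (5*2 - (-8)*6) + ((-8)*(-6) - (-3)*2)
= 204
Area = |204|/2 = 102

102


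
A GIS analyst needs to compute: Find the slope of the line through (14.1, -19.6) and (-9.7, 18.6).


slope = (y2-y1)/(x2-x1) = (18.6-(-19.6))/((-9.7)-14.1) = 38.2/(-23.8) = -1.605

-1.605


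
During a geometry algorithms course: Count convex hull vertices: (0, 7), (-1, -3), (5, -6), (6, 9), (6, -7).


Convex hull vertices (CCW): (-1, -3), (6, -7), (6, 9), (0, 7)
Count = 4

4


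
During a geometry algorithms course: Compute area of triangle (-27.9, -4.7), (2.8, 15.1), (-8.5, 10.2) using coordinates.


Area = |x_A(y_B-y_C) + x_B(y_C-y_A) + x_C(y_A-y_B)|/2
= |(-136.71) + 41.72 + 168.3|/2
= 73.31/2 = 36.655

36.655


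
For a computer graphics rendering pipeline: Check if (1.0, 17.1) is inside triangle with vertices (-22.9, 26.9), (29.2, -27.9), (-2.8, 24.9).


Cross products: AB x AP = 799.14, BC x BP = 48.96, CA x CP = 149.18
All same sign? yes

Yes, inside


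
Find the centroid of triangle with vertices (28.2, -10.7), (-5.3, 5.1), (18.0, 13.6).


Centroid = ((x_A+x_B+x_C)/3, (y_A+y_B+y_C)/3)
= ((28.2+(-5.3)+18)/3, ((-10.7)+5.1+13.6)/3)
= (13.6333, 2.6667)

(13.6333, 2.6667)


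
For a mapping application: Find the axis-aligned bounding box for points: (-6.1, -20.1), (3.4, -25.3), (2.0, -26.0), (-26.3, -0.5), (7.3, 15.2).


x range: [-26.3, 7.3]
y range: [-26, 15.2]
Bounding box: (-26.3,-26) to (7.3,15.2)

(-26.3,-26) to (7.3,15.2)


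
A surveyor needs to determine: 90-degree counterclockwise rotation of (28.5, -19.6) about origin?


90° CCW: (x,y) -> (-y, x)
(28.5,-19.6) -> (19.6, 28.5)

(19.6, 28.5)


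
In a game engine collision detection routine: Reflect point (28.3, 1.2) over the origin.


Reflection over origin: (x,y) -> (-x,-y)
(28.3, 1.2) -> (-28.3, -1.2)

(-28.3, -1.2)


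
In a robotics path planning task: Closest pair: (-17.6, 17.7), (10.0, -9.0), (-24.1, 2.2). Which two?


d(P0,P1) = 38.4012, d(P0,P2) = 16.8077, d(P1,P2) = 35.8922
Closest: P0 and P2

Closest pair: (-17.6, 17.7) and (-24.1, 2.2), distance = 16.8077


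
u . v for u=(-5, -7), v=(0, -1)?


u . v = u_x*v_x + u_y*v_y = (-5)*0 + (-7)*(-1)
= 0 + 7 = 7

7


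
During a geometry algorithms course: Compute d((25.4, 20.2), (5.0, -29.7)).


dx=-20.4, dy=-49.9
d^2 = (-20.4)^2 + (-49.9)^2 = 2906.17
d = sqrt(2906.17) = 53.9089

53.9089


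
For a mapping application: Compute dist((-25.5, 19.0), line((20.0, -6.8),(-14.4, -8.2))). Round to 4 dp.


|cross product| = 951.22
|line direction| = sqrt(1185.32) = 34.4285
Distance = 951.22/sqrt(1185.32) = 27.6289

27.6289


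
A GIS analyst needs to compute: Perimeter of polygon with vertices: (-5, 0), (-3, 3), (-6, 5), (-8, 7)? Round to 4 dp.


Sides: (-5, 0)->(-3, 3): sqrt(13) = 3.605551, (-3, 3)->(-6, 5): sqrt(13) = 3.605551, (-6, 5)->(-8, 7): sqrt(8) = 2.828427, (-8, 7)->(-5, 0): sqrt(58) = 7.615773
Sum = 17.655302
Perimeter = 17.6553

17.6553


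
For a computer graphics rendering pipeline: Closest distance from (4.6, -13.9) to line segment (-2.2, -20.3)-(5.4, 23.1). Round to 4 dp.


Project P onto AB: t = 0.1697 (clamped to [0,1])
Closest point on segment: (-0.9103, -12.9351)
Distance: 5.5941

5.5941


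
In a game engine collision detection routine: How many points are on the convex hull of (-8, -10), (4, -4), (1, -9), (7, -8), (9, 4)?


Convex hull vertices (CCW): (-8, -10), (1, -9), (7, -8), (9, 4)
Count = 4

4


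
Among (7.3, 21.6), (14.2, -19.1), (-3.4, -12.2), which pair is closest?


d(P0,P1) = 41.2807, d(P0,P2) = 35.4532, d(P1,P2) = 18.9042
Closest: P1 and P2

Closest pair: (14.2, -19.1) and (-3.4, -12.2), distance = 18.9042


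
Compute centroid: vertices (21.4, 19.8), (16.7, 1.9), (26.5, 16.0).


Centroid = ((x_A+x_B+x_C)/3, (y_A+y_B+y_C)/3)
= ((21.4+16.7+26.5)/3, (19.8+1.9+16)/3)
= (21.5333, 12.5667)

(21.5333, 12.5667)


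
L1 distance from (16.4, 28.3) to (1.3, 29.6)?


|16.4-1.3| + |28.3-29.6| = 15.1 + 1.3 = 16.4

16.4


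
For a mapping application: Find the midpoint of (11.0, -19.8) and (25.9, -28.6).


M = ((11+25.9)/2, ((-19.8)+(-28.6))/2)
= (18.45, -24.2)

(18.45, -24.2)


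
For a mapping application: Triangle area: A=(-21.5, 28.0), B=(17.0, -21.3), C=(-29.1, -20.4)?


Area = |x_A(y_B-y_C) + x_B(y_C-y_A) + x_C(y_A-y_B)|/2
= |19.35 + (-822.8) + (-1434.63)|/2
= 2238.08/2 = 1119.04

1119.04


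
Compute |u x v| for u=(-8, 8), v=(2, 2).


|u x v| = |(-8)*2 - 8*2|
= |(-16) - 16| = 32

32


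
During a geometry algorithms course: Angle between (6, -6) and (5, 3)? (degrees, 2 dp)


u.v = 12, |u| = sqrt(72) = 8.4853, |v| = sqrt(34) = 5.831
cos(theta) = u.v/(|u||v|) = 12/sqrt(2448) = 0.242536
theta = acos(0.242536) = 75.96 degrees

75.96 degrees


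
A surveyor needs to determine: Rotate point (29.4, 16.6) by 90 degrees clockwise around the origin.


90° CW: (x,y) -> (y, -x)
(29.4,16.6) -> (16.6, -29.4)

(16.6, -29.4)


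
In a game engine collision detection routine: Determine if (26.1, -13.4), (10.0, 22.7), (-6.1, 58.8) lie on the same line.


Cross product: (10-26.1)*(58.8-(-13.4)) - (22.7-(-13.4))*((-6.1)-26.1)
= 0

Yes, collinear


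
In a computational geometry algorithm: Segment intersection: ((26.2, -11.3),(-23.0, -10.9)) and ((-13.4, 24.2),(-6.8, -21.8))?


Cross products: d1=1587.3, d2=-673.26, d3=-1730.76, d4=529.8
d1*d2 < 0 and d3*d4 < 0? yes

Yes, they intersect


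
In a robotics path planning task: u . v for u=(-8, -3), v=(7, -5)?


u . v = u_x*v_x + u_y*v_y = (-8)*7 + (-3)*(-5)
= (-56) + 15 = -41

-41


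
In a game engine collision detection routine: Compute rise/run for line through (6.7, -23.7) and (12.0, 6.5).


slope = (y2-y1)/(x2-x1) = (6.5-(-23.7))/(12-6.7) = 30.2/5.3 = 5.6981

5.6981


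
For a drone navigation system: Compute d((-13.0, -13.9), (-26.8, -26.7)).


dx=-13.8, dy=-12.8
d^2 = (-13.8)^2 + (-12.8)^2 = 354.28
d = sqrt(354.28) = 18.8223

18.8223


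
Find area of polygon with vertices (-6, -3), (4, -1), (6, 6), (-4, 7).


Shoelace sum: ((-6)*(-1) - 4*(-3)) + (4*6 - 6*(-1)) + (6*7 - (-4)*6) + ((-4)*(-3) - (-6)*7)
= 168
Area = |168|/2 = 84

84


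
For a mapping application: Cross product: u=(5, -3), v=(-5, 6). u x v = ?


u x v = u_x*v_y - u_y*v_x = 5*6 - (-3)*(-5)
= 30 - 15 = 15

15


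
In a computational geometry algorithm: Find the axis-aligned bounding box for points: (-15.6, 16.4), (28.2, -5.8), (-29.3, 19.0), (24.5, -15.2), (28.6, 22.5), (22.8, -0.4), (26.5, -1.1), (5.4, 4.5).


x range: [-29.3, 28.6]
y range: [-15.2, 22.5]
Bounding box: (-29.3,-15.2) to (28.6,22.5)

(-29.3,-15.2) to (28.6,22.5)


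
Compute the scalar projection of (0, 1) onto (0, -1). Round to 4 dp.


u.v = -1, |v| = sqrt(1) = 1
Scalar projection = u.v / |v| = -1 / sqrt(1) = -1

-1


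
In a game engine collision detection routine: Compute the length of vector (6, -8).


|u| = sqrt(6^2 + (-8)^2) = sqrt(100) = 10

10


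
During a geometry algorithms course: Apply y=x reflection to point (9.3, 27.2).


Reflection over y=x: (x,y) -> (y,x)
(9.3, 27.2) -> (27.2, 9.3)

(27.2, 9.3)


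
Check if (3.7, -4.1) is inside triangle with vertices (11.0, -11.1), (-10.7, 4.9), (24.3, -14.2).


Cross products: AB x AP = -35.1, BC x BP = -39.96, CA x CP = -70.47
All same sign? yes

Yes, inside


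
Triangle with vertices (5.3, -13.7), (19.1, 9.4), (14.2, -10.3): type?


Side lengths squared: AB^2=724.05, BC^2=412.1, CA^2=90.77
Sorted: [90.77, 412.1, 724.05]
By sides: Scalene, By angles: Obtuse

Scalene, Obtuse


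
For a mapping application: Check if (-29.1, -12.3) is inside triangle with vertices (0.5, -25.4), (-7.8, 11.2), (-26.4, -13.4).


Cross products: AB x AP = 974.63, BC x BP = -86.88, CA x CP = -2.81
All same sign? no

No, outside


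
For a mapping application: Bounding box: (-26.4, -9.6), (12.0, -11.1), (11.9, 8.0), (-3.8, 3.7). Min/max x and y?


x range: [-26.4, 12]
y range: [-11.1, 8]
Bounding box: (-26.4,-11.1) to (12,8)

(-26.4,-11.1) to (12,8)


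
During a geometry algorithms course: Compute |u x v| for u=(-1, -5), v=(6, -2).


|u x v| = |(-1)*(-2) - (-5)*6|
= |2 - (-30)| = 32

32


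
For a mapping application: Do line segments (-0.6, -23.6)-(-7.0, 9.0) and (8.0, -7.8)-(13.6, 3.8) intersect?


Cross products: d1=11.28, d2=268.08, d3=-381.48, d4=-638.28
d1*d2 < 0 and d3*d4 < 0? no

No, they don't intersect


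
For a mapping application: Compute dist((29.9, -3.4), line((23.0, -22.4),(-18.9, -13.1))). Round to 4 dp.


|cross product| = 860.27
|line direction| = sqrt(1842.1) = 42.9197
Distance = 860.27/sqrt(1842.1) = 20.0437

20.0437


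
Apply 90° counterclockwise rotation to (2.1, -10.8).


90° CCW: (x,y) -> (-y, x)
(2.1,-10.8) -> (10.8, 2.1)

(10.8, 2.1)


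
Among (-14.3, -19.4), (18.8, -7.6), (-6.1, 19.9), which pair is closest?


d(P0,P1) = 35.1404, d(P0,P2) = 40.1464, d(P1,P2) = 37.098
Closest: P0 and P1

Closest pair: (-14.3, -19.4) and (18.8, -7.6), distance = 35.1404


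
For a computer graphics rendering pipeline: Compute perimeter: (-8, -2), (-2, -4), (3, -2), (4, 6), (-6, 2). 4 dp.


Sides: (-8, -2)->(-2, -4): sqrt(40) = 6.324555, (-2, -4)->(3, -2): sqrt(29) = 5.385165, (3, -2)->(4, 6): sqrt(65) = 8.062258, (4, 6)->(-6, 2): sqrt(116) = 10.77033, (-6, 2)->(-8, -2): sqrt(20) = 4.472136
Sum = 35.014444
Perimeter = 35.0144

35.0144


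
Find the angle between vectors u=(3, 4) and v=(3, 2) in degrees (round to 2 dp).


u.v = 17, |u| = sqrt(25) = 5, |v| = sqrt(13) = 3.6056
cos(theta) = u.v/(|u||v|) = 17/sqrt(325) = 0.94299
theta = acos(0.94299) = 19.44 degrees

19.44 degrees


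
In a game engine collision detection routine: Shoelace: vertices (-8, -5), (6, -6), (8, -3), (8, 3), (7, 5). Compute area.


Shoelace sum: ((-8)*(-6) - 6*(-5)) + (6*(-3) - 8*(-6)) + (8*3 - 8*(-3)) + (8*5 - 7*3) + (7*(-5) - (-8)*5)
= 180
Area = |180|/2 = 90

90


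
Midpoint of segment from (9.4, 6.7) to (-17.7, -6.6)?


M = ((9.4+(-17.7))/2, (6.7+(-6.6))/2)
= (-4.15, 0.05)

(-4.15, 0.05)


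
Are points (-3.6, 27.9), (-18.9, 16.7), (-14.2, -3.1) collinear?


Cross product: ((-18.9)-(-3.6))*((-3.1)-27.9) - (16.7-27.9)*((-14.2)-(-3.6))
= 355.58

No, not collinear


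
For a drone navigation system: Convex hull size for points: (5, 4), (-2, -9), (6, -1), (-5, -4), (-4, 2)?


Convex hull vertices (CCW): (-5, -4), (-2, -9), (6, -1), (5, 4), (-4, 2)
Count = 5

5


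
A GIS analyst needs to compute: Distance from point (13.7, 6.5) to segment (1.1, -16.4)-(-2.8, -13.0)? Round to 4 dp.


Project P onto AB: t = 1 (clamped to [0,1])
Closest point on segment: (-2.8, -13)
Distance: 25.5441

25.5441


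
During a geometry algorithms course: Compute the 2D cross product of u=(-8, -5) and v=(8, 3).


u x v = u_x*v_y - u_y*v_x = (-8)*3 - (-5)*8
= (-24) - (-40) = 16

16


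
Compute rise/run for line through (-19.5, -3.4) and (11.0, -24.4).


slope = (y2-y1)/(x2-x1) = ((-24.4)-(-3.4))/(11-(-19.5)) = (-21)/30.5 = -0.6885

-0.6885


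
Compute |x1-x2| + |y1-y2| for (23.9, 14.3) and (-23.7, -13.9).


|23.9-(-23.7)| + |14.3-(-13.9)| = 47.6 + 28.2 = 75.8

75.8


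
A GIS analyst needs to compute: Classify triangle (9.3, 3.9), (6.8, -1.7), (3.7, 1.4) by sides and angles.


Side lengths squared: AB^2=37.61, BC^2=19.22, CA^2=37.61
Sorted: [19.22, 37.61, 37.61]
By sides: Isosceles, By angles: Acute

Isosceles, Acute


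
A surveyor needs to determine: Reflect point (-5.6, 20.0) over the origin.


Reflection over origin: (x,y) -> (-x,-y)
(-5.6, 20) -> (5.6, -20)

(5.6, -20)


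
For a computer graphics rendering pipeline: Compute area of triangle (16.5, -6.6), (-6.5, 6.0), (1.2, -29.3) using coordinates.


Area = |x_A(y_B-y_C) + x_B(y_C-y_A) + x_C(y_A-y_B)|/2
= |582.45 + 147.55 + (-15.12)|/2
= 714.88/2 = 357.44

357.44


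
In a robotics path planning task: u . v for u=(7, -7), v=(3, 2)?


u . v = u_x*v_x + u_y*v_y = 7*3 + (-7)*2
= 21 + (-14) = 7

7


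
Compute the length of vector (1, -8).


|u| = sqrt(1^2 + (-8)^2) = sqrt(65) = 8.0623

8.0623


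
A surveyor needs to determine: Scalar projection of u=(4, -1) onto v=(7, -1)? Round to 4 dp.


u.v = 29, |v| = sqrt(50) = 7.0711
Scalar projection = u.v / |v| = 29 / sqrt(50) = 4.1012

4.1012


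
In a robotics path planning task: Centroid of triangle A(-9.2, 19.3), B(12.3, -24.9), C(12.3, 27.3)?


Centroid = ((x_A+x_B+x_C)/3, (y_A+y_B+y_C)/3)
= (((-9.2)+12.3+12.3)/3, (19.3+(-24.9)+27.3)/3)
= (5.1333, 7.2333)

(5.1333, 7.2333)


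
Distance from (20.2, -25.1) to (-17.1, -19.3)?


dx=-37.3, dy=5.8
d^2 = (-37.3)^2 + 5.8^2 = 1424.93
d = sqrt(1424.93) = 37.7482

37.7482


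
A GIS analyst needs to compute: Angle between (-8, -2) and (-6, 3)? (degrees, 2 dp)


u.v = 42, |u| = sqrt(68) = 8.2462, |v| = sqrt(45) = 6.7082
cos(theta) = u.v/(|u||v|) = 42/sqrt(3060) = 0.759257
theta = acos(0.759257) = 40.6 degrees

40.6 degrees


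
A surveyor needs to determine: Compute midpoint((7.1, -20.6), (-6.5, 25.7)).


M = ((7.1+(-6.5))/2, ((-20.6)+25.7)/2)
= (0.3, 2.55)

(0.3, 2.55)


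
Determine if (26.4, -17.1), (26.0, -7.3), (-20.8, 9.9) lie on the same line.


Cross product: (26-26.4)*(9.9-(-17.1)) - ((-7.3)-(-17.1))*((-20.8)-26.4)
= 451.76

No, not collinear


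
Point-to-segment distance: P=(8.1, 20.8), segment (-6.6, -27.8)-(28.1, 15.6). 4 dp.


Project P onto AB: t = 0.8483 (clamped to [0,1])
Closest point on segment: (22.8369, 9.0173)
Distance: 18.8682

18.8682


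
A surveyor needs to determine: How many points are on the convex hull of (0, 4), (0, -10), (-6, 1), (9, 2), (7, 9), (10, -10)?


Convex hull vertices (CCW): (-6, 1), (0, -10), (10, -10), (9, 2), (7, 9)
Count = 5

5


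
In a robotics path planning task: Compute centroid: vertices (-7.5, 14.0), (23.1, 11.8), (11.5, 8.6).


Centroid = ((x_A+x_B+x_C)/3, (y_A+y_B+y_C)/3)
= (((-7.5)+23.1+11.5)/3, (14+11.8+8.6)/3)
= (9.0333, 11.4667)

(9.0333, 11.4667)


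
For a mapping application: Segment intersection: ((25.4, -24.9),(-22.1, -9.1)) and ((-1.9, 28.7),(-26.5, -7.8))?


Cross products: d1=2315.01, d2=192.58, d3=-2114.66, d4=7.77
d1*d2 < 0 and d3*d4 < 0? no

No, they don't intersect


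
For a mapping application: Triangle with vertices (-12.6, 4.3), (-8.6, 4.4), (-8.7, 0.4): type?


Side lengths squared: AB^2=16.01, BC^2=16.01, CA^2=30.42
Sorted: [16.01, 16.01, 30.42]
By sides: Isosceles, By angles: Acute

Isosceles, Acute


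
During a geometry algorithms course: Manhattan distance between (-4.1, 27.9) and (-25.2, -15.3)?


|(-4.1)-(-25.2)| + |27.9-(-15.3)| = 21.1 + 43.2 = 64.3

64.3


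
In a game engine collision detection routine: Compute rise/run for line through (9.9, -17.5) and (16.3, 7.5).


slope = (y2-y1)/(x2-x1) = (7.5-(-17.5))/(16.3-9.9) = 25/6.4 = 3.9062

3.9062


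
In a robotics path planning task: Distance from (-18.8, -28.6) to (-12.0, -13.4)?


dx=6.8, dy=15.2
d^2 = 6.8^2 + 15.2^2 = 277.28
d = sqrt(277.28) = 16.6517

16.6517


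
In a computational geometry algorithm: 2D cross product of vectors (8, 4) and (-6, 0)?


u x v = u_x*v_y - u_y*v_x = 8*0 - 4*(-6)
= 0 - (-24) = 24

24


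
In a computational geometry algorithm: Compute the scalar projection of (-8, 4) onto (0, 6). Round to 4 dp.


u.v = 24, |v| = sqrt(36) = 6
Scalar projection = u.v / |v| = 24 / sqrt(36) = 4

4


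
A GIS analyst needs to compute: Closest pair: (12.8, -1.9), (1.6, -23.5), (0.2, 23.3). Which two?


d(P0,P1) = 24.3311, d(P0,P2) = 28.1745, d(P1,P2) = 46.8209
Closest: P0 and P1

Closest pair: (12.8, -1.9) and (1.6, -23.5), distance = 24.3311


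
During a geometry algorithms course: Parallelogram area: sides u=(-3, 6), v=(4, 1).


|u x v| = |(-3)*1 - 6*4|
= |(-3) - 24| = 27

27


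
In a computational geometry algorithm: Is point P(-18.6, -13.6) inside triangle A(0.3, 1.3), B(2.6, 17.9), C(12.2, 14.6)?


Cross products: AB x AP = 279.47, BC x BP = -372.36, CA x CP = -74.06
All same sign? no

No, outside


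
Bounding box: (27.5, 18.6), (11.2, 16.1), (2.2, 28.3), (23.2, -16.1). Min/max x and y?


x range: [2.2, 27.5]
y range: [-16.1, 28.3]
Bounding box: (2.2,-16.1) to (27.5,28.3)

(2.2,-16.1) to (27.5,28.3)


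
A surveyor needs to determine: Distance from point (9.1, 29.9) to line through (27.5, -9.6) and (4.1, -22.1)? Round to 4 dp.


|cross product| = 1154.3
|line direction| = sqrt(703.81) = 26.5294
Distance = 1154.3/sqrt(703.81) = 43.5102

43.5102


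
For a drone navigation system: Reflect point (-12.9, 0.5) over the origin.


Reflection over origin: (x,y) -> (-x,-y)
(-12.9, 0.5) -> (12.9, -0.5)

(12.9, -0.5)


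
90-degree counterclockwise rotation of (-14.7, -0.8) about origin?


90° CCW: (x,y) -> (-y, x)
(-14.7,-0.8) -> (0.8, -14.7)

(0.8, -14.7)


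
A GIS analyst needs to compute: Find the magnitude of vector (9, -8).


|u| = sqrt(9^2 + (-8)^2) = sqrt(145) = 12.0416

12.0416


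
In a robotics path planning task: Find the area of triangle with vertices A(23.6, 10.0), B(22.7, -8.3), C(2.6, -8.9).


Area = |x_A(y_B-y_C) + x_B(y_C-y_A) + x_C(y_A-y_B)|/2
= |14.16 + (-429.03) + 47.58|/2
= 367.29/2 = 183.645

183.645


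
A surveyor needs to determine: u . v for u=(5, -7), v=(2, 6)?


u . v = u_x*v_x + u_y*v_y = 5*2 + (-7)*6
= 10 + (-42) = -32

-32


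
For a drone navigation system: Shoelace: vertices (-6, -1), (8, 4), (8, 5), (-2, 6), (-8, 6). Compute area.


Shoelace sum: ((-6)*4 - 8*(-1)) + (8*5 - 8*4) + (8*6 - (-2)*5) + ((-2)*6 - (-8)*6) + ((-8)*(-1) - (-6)*6)
= 130
Area = |130|/2 = 65

65


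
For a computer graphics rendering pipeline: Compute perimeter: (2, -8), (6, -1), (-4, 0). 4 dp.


Sides: (2, -8)->(6, -1): sqrt(65) = 8.062258, (6, -1)->(-4, 0): sqrt(101) = 10.049876, (-4, 0)->(2, -8): sqrt(100) = 10
Sum = 28.112134
Perimeter = 28.1121

28.1121
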